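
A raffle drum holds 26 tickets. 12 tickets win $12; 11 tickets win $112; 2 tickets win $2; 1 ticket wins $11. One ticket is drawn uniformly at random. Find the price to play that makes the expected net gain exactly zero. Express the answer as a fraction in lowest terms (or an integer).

107/2 dollars

E[payout] = (12/26)·12 + (11/26)·112 + (2/26)·2 + (1/26)·11 = 107/2
Fair fee = E[payout] = 107/2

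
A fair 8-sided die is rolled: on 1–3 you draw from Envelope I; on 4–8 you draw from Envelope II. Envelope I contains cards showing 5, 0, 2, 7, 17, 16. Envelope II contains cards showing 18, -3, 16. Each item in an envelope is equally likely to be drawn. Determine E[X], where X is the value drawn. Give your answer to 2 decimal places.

E[X | Envelope I] = (5 + 0 + 2 + 7 + 17 + 16)/6 = 47/6
E[X | Envelope II] = (18 − 3 + 16)/3 = 31/3
E[X] = (3/8)·47/6 + (5/8)·31/3 = 451/48 ≈ 9.40

9.40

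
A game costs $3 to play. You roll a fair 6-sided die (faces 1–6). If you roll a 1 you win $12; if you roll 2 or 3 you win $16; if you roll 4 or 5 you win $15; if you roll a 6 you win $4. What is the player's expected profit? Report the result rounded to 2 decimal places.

E[payout] = (1/6)·4 + (1/6)·12 + (1/3)·15 + (1/3)·16 = 13
Expected profit = 13 − 3 = 10 ≈ $10.00

$10.00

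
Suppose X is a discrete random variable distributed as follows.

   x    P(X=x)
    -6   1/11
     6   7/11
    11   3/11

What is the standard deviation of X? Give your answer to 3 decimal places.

4.454

E[X] = 69/11, E[X²] = 651/11
Var(X) = E[X²] − (E[X])² = 651/11 − 4761/121 = 2400/121
SD(X) = √(2400/121) ≈ 4.454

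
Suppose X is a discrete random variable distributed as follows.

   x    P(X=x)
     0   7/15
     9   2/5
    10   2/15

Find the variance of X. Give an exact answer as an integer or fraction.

4814/225

E[X] = (7/15)·0 + (2/5)·9 + (2/15)·10 = 74/15
E[X²] = (7/15)·0 + (2/5)·81 + (2/15)·100 = 686/15
Var(X) = 686/15 − (74/15)² = 4814/225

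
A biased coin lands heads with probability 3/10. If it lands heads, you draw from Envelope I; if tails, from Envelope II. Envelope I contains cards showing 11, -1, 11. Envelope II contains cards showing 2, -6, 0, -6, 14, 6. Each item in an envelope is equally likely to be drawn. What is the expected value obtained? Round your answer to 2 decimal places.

3.27

E[X | Envelope I] = (11 − 1 + 11)/3 = 7
E[X | Envelope II] = (2 − 6 + 0 − 6 + 14 + 6)/6 = 5/3
E[X] = (3/10)·7 + (7/10)·5/3 = 49/15 ≈ 3.27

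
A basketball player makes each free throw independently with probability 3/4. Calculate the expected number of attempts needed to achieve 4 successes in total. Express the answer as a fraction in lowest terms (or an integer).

16/3

By linearity (sum of 4 independent geometric waits), E[trials] = 4/p = 4/(3/4) = 16/3.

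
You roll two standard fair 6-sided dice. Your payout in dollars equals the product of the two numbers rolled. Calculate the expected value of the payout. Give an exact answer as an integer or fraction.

49/4 dollars

Distribution of the product of the two numbers rolled: 1 w.p. 1/36, 2 w.p. 1/18, 3 w.p. 1/18, 4 w.p. 1/12, 5 w.p. 1/18, 6 w.p. 1/9, …
E[payout] = (1/36)·1 + (1/18)·2 + (1/18)·3 + (1/12)·4 + (1/18)·5 + (1/9)·6 + (1/18)·8 + (1/36)·9 + (1/18)·10 + (1/9)·12 + (1/18)·15 + (1/36)·16 + (1/18)·18 + (1/18)·20 + (1/18)·24 + (1/36)·25 + (1/18)·30 + (1/36)·36 = 49/4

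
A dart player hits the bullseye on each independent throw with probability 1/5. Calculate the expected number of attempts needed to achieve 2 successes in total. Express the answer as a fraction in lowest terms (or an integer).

By linearity (sum of 2 independent geometric waits), E[trials] = 2/p = 2/(1/5) = 10.

10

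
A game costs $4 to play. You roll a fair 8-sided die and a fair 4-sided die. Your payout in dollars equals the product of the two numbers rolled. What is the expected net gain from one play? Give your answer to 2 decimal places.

Distribution of the product of the two numbers rolled: 1 w.p. 1/32, 2 w.p. 1/16, 3 w.p. 1/16, 4 w.p. 3/32, 5 w.p. 1/32, 6 w.p. 3/32, …
E[payout] = (1/32)·1 + (1/16)·2 + (1/16)·3 + (3/32)·4 + (1/32)·5 + (3/32)·6 + (1/32)·7 + (3/32)·8 + (1/32)·9 + (1/32)·10 + (3/32)·12 + (1/32)·14 + (1/32)·15 + (1/16)·16 + (1/32)·18 + (1/32)·20 + (1/32)·21 + (1/16)·24 + (1/32)·28 + (1/32)·32 = 45/4
Expected profit = 45/4 − 4 = 29/4 ≈ $7.25

$7.25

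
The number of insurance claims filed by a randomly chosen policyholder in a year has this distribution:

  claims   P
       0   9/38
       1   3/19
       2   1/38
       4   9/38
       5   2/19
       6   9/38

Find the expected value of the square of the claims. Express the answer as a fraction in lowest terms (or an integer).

E[X²] = (9/38)·0 + (3/19)·1 + (1/38)·4 + (9/38)·16 + (2/19)·25 + (9/38)·36
     = 289/19

289/19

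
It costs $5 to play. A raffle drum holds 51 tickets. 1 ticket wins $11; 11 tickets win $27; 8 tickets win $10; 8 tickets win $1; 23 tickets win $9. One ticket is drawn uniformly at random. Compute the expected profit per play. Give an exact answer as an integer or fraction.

E[payout] = (1/51)·11 + (11/51)·27 + (8/51)·10 + (8/51)·1 + (23/51)·9 = 201/17
Expected profit = 201/17 − 5 = 116/17

116/17 dollars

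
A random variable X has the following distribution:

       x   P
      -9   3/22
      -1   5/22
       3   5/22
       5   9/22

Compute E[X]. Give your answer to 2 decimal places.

E[X] = (3/22)·(-9) + (5/22)·(-1) + (5/22)·3 + (9/22)·5
     = 14/11 ≈ 1.27

1.27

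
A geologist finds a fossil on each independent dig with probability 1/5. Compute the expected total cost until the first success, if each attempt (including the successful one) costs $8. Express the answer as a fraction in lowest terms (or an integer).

$40

E[#attempts] = 1/p = 5; E[cost] = 8·5 = 40.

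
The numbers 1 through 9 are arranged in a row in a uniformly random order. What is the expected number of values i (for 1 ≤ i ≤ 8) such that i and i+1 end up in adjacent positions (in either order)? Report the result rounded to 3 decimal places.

For each i ∈ {1,…,8}, let Xᵢ = 1 if i and i+1 are adjacent. P(Xᵢ=1) = 2·(9−1)!/9! = 2/9.
By linearity, E[ΣXᵢ] = (8)·(2/9) = 16/9.
≈ 1.778

1.778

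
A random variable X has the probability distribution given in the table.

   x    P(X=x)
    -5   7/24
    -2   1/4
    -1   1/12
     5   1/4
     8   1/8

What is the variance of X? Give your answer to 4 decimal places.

E[X] = (7/24)·(-5) + (1/4)·(-2) + (1/12)·(-1) + (1/4)·5 + (1/8)·8 = 5/24
E[X²] = (7/24)·25 + (1/4)·4 + (1/12)·1 + (1/4)·25 + (1/8)·64 = 181/8
Var(X) = 181/8 − (5/24)² = 13007/576 ≈ 22.5816

22.5816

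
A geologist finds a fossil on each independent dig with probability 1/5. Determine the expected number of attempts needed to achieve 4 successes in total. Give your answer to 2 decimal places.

20.00

By linearity (sum of 4 independent geometric waits), E[trials] = 4/p = 4/(1/5) = 20.
≈ 20.00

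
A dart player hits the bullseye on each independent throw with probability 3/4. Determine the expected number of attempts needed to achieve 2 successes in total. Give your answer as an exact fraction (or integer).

8/3

By linearity (sum of 2 independent geometric waits), E[trials] = 2/p = 2/(3/4) = 8/3.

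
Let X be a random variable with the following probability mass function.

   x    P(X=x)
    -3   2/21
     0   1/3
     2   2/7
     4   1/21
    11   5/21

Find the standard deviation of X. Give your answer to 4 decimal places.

E[X] = 65/21, E[X²] = 221/7
Var(X) = E[X²] − (E[X])² = 221/7 − 4225/441 = 9698/441
SD(X) = √(9698/441) ≈ 4.6894

4.6894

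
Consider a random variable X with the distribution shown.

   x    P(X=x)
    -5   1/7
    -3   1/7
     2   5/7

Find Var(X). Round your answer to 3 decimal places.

7.633

E[X] = (1/7)·(-5) + (1/7)·(-3) + (5/7)·2 = 2/7
E[X²] = (1/7)·25 + (1/7)·9 + (5/7)·4 = 54/7
Var(X) = 54/7 − (2/7)² = 374/49 ≈ 7.633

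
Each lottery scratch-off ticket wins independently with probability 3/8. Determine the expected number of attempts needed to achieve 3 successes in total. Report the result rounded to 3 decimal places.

By linearity (sum of 3 independent geometric waits), E[trials] = 3/p = 3/(3/8) = 8.
≈ 8.000

8.000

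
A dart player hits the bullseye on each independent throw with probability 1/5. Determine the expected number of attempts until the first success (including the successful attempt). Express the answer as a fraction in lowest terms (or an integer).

For a geometric distribution, E[trials] = 1/p = 1/(1/5) = 5.

5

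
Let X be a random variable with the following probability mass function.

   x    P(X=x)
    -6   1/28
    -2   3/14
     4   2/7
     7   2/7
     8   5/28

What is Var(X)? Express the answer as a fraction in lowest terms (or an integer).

E[X] = (1/28)·(-6) + (3/14)·(-2) + (2/7)·4 + (2/7)·7 + (5/28)·8 = 55/14
E[X²] = (1/28)·36 + (3/14)·4 + (2/7)·16 + (2/7)·49 + (5/28)·64 = 225/7
Var(X) = 225/7 − (55/14)² = 3275/196

3275/196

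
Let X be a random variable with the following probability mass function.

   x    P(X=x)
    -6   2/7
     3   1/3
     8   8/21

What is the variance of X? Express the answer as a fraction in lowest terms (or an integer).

290/9

E[X] = (2/7)·(-6) + (1/3)·3 + (8/21)·8 = 7/3
E[X²] = (2/7)·36 + (1/3)·9 + (8/21)·64 = 113/3
Var(X) = 113/3 − (7/3)² = 290/9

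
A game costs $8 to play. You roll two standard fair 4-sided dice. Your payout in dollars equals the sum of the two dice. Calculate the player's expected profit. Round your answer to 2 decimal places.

Distribution of the sum of the two dice: 2 w.p. 1/16, 3 w.p. 1/8, 4 w.p. 3/16, 5 w.p. 1/4, 6 w.p. 3/16, 7 w.p. 1/8, …
E[payout] = (1/16)·2 + (1/8)·3 + (3/16)·4 + (1/4)·5 + (3/16)·6 + (1/8)·7 + (1/16)·8 = 5
Expected profit = 5 − 8 = -3 ≈ -$3.00

-$3.00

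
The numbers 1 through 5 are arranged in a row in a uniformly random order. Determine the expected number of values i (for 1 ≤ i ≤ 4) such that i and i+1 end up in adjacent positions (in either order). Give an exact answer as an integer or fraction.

For each i ∈ {1,…,4}, let Xᵢ = 1 if i and i+1 are adjacent. P(Xᵢ=1) = 2·(5−1)!/5! = 2/5.
By linearity, E[ΣXᵢ] = (4)·(2/5) = 8/5.

8/5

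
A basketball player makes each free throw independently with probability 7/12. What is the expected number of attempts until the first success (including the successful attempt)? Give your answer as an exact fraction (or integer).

12/7

For a geometric distribution, E[trials] = 1/p = 1/(7/12) = 12/7.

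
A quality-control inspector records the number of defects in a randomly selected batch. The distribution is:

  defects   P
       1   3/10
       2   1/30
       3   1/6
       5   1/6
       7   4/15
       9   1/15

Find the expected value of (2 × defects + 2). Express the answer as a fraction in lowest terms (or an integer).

31/3

E[2x+2] = (3/10)·4 + (1/30)·6 + (1/6)·8 + (1/6)·12 + (4/15)·16 + (1/15)·20
     = 31/3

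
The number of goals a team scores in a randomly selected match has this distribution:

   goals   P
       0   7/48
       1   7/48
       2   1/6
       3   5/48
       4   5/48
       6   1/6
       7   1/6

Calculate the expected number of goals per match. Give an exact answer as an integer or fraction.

E[X] = (7/48)·0 + (7/48)·1 + (1/6)·2 + (5/48)·3 + (5/48)·4 + (1/6)·6 + (1/6)·7
     = 27/8

27/8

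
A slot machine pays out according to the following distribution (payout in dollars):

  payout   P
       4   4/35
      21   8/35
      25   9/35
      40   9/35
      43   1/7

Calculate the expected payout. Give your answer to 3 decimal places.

E[X] = (4/35)·4 + (8/35)·21 + (9/35)·25 + (9/35)·40 + (1/7)·43
     = 984/35 ≈ 28.114

$28.114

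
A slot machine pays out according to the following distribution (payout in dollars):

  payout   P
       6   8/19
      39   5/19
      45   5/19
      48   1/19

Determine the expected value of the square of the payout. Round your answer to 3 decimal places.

1069.579

E[X²] = (8/19)·36 + (5/19)·1521 + (5/19)·2025 + (1/19)·2304
     = 20322/19 ≈ 1069.579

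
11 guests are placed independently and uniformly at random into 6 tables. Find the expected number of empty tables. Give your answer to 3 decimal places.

0.808

Let Xⱼ=1 if table j is empty. P(Xⱼ=1) = ((6-1)/6)^11 = 48828125/362797056.
By linearity, E[#empty] = 6·48828125/362797056 = 48828125/60466176.
≈ 0.808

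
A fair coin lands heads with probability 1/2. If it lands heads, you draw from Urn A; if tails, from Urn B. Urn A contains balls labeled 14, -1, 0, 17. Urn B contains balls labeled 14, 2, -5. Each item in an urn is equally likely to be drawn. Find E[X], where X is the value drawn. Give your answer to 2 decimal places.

E[X | Urn A] = (14 − 1 + 0 + 17)/4 = 15/2
E[X | Urn B] = (14 + 2 − 5)/3 = 11/3
E[X] = (1/2)·15/2 + (1/2)·11/3 = 67/12 ≈ 5.58

5.58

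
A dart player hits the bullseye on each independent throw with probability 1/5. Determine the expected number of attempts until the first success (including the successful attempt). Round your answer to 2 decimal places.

For a geometric distribution, E[trials] = 1/p = 1/(1/5) = 5.
≈ 5.00

5.00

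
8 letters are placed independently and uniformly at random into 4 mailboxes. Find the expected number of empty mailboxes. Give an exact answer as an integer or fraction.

Let Xⱼ=1 if mailbox j is empty. P(Xⱼ=1) = ((4-1)/4)^8 = 6561/65536.
By linearity, E[#empty] = 4·6561/65536 = 6561/16384.

6561/16384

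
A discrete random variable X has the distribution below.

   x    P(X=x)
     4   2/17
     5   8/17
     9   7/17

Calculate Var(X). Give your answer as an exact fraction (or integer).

1262/289

E[X] = (2/17)·4 + (8/17)·5 + (7/17)·9 = 111/17
E[X²] = (2/17)·16 + (8/17)·25 + (7/17)·81 = 47
Var(X) = 47 − (111/17)² = 1262/289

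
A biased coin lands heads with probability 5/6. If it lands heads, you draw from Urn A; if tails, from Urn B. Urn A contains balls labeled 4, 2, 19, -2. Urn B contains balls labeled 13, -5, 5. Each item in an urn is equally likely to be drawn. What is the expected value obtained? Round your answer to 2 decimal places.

5.51

E[X | Urn A] = (4 + 2 + 19 − 2)/4 = 23/4
E[X | Urn B] = (13 − 5 + 5)/3 = 13/3
E[X] = (5/6)·23/4 + (1/6)·13/3 = 397/72 ≈ 5.51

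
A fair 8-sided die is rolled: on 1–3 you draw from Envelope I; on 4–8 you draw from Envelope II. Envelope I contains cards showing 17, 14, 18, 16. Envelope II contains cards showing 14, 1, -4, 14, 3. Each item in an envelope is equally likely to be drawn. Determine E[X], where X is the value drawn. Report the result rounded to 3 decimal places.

9.594

E[X | Envelope I] = (17 + 14 + 18 + 16)/4 = 65/4
E[X | Envelope II] = (14 + 1 − 4 + 14 + 3)/5 = 28/5
E[X] = (3/8)·65/4 + (5/8)·28/5 = 307/32 ≈ 9.594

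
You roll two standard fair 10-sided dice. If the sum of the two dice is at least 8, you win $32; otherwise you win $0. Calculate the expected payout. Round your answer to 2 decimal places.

$25.28

E[payout] = (21/100)·0 + (79/100)·32 = 632/25
≈ $25.28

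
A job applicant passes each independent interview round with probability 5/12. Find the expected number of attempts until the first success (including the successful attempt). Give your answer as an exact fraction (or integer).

For a geometric distribution, E[trials] = 1/p = 1/(5/12) = 12/5.

12/5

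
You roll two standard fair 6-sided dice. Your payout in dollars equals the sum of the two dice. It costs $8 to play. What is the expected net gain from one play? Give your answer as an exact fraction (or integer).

-$1

Distribution of the sum of the two dice: 2 w.p. 1/36, 3 w.p. 1/18, 4 w.p. 1/12, 5 w.p. 1/9, 6 w.p. 5/36, 7 w.p. 1/6, …
E[payout] = (1/36)·2 + (1/18)·3 + (1/12)·4 + (1/9)·5 + (5/36)·6 + (1/6)·7 + (5/36)·8 + (1/9)·9 + (1/12)·10 + (1/18)·11 + (1/36)·12 = 7
Expected profit = 7 − 8 = -1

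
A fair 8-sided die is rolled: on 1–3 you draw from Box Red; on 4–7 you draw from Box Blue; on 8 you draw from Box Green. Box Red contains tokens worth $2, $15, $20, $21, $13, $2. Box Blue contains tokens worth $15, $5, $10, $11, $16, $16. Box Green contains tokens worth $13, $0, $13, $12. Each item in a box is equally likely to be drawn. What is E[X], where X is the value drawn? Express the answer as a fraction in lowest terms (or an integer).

E[X | Box Red] = (2 + 15 + 20 + 21 + 13 + 2)/6 = 73/6
E[X | Box Blue] = (15 + 5 + 10 + 11 + 16 + 16)/6 = 73/6
E[X | Box Green] = (13 + 0 + 13 + 12)/4 = 19/2
E[X] = (3/8)·73/6 + (1/2)·73/6 + (1/8)·19/2 = 71/6

71/6 dollars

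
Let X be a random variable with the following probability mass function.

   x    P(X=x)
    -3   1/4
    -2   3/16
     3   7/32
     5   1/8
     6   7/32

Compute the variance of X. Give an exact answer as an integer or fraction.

E[X] = (1/4)·(-3) + (3/16)·(-2) + (7/32)·3 + (1/8)·5 + (7/32)·6 = 47/32
E[X²] = (1/4)·9 + (3/16)·4 + (7/32)·9 + (1/8)·25 + (7/32)·36 = 511/32
Var(X) = 511/32 − (47/32)² = 14143/1024

14143/1024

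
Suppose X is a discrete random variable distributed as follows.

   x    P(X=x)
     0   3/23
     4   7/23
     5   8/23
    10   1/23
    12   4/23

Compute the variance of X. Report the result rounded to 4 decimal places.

12.9452

E[X] = (3/23)·0 + (7/23)·4 + (8/23)·5 + (1/23)·10 + (4/23)·12 = 126/23
E[X²] = (3/23)·0 + (7/23)·16 + (8/23)·25 + (1/23)·100 + (4/23)·144 = 988/23
Var(X) = 988/23 − (126/23)² = 6848/529 ≈ 12.9452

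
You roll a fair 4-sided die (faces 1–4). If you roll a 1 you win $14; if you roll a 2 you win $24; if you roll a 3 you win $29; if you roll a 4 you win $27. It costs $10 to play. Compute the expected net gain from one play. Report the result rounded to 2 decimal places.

E[payout] = (1/4)·14 + (1/4)·24 + (1/4)·27 + (1/4)·29 = 47/2
Expected profit = 47/2 − 10 = 27/2 ≈ $13.50

$13.50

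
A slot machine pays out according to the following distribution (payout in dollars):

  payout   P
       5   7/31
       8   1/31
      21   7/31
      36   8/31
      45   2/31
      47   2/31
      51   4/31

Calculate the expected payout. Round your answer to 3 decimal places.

$27.935

E[X] = (7/31)·5 + (1/31)·8 + (7/31)·21 + (8/31)·36 + (2/31)·45 + (2/31)·47 + (4/31)·51
     = 866/31 ≈ 27.935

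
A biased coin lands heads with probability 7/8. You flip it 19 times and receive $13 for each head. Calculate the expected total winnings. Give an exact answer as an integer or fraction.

E[#heads] = 19·7/8 = 133/8 (linearity over flips).
E[winnings] = 13·133/8 = 1729/8.

1729/8 dollars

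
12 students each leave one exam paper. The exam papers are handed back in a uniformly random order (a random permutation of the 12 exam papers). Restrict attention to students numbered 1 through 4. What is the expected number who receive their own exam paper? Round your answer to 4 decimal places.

0.3333

Let Xᵢ = 1 if person i gets their own exam paper. For each i, P(Xᵢ=1) = 1/12.
By linearity of expectation, E[X₁+…+X_4] = 4·(1/12) = 1/3.
≈ 0.3333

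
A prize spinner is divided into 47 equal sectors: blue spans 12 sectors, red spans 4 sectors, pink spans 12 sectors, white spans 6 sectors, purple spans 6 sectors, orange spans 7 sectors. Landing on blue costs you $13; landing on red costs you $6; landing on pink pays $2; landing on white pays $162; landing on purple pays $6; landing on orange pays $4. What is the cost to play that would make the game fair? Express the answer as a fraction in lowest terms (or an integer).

E[payout] = (12/47)·(-13) + (4/47)·(-6) + (12/47)·2 + (6/47)·162 + (6/47)·6 + (7/47)·4 = 880/47
Fair fee = E[payout] = 880/47

880/47 dollars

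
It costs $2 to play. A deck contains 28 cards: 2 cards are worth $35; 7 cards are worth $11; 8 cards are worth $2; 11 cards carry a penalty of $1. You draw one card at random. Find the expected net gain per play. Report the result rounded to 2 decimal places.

E[payout] = (2/28)·35 + (7/28)·11 + (8/28)·2 + (11/28)·(-1) = 38/7
Expected profit = 38/7 − 2 = 24/7 ≈ $3.43

$3.43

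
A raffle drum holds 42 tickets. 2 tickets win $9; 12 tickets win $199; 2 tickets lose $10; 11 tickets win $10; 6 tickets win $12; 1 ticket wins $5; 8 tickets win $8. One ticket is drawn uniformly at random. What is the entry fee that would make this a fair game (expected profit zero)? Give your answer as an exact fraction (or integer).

879/14 dollars

E[payout] = (2/42)·9 + (12/42)·199 + (2/42)·(-10) + (11/42)·10 + (6/42)·12 + (1/42)·5 + (8/42)·8 = 879/14
Fair fee = E[payout] = 879/14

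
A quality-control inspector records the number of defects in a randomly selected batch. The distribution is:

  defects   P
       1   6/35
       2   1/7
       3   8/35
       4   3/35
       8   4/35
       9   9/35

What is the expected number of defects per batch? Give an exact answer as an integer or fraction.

E[X] = (6/35)·1 + (1/7)·2 + (8/35)·3 + (3/35)·4 + (4/35)·8 + (9/35)·9
     = 33/7

33/7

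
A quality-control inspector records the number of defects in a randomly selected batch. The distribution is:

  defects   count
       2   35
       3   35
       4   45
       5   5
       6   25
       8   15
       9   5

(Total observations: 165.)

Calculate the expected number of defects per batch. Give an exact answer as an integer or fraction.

139/33

Total = 165, so P(defects=2) = 35/165, etc.
E[X] = (7/33)·2 + (7/33)·3 + (3/11)·4 + (1/33)·5 + (5/33)·6 + (1/11)·8 + (1/33)·9
     = 139/33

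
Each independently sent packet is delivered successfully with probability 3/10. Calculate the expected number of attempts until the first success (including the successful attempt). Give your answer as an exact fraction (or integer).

10/3

For a geometric distribution, E[trials] = 1/p = 1/(3/10) = 10/3.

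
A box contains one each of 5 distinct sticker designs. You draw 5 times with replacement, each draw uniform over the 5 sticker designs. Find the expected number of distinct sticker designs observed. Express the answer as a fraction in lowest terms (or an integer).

Let Xⱼ=1 if type j appears at least once. P(Xⱼ=1) = 1 − ((5−1)/5)^5 = 2101/3125.
E[#distinct] = 5·2101/3125 = 2101/625.

2101/625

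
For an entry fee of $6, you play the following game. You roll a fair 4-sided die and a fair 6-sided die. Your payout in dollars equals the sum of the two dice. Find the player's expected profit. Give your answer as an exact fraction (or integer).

$0

Distribution of the sum of the two dice: 2 w.p. 1/24, 3 w.p. 1/12, 4 w.p. 1/8, 5 w.p. 1/6, 6 w.p. 1/6, 7 w.p. 1/6, …
E[payout] = (1/24)·2 + (1/12)·3 + (1/8)·4 + (1/6)·5 + (1/6)·6 + (1/6)·7 + (1/8)·8 + (1/12)·9 + (1/24)·10 = 6
Expected profit = 6 − 6 = 0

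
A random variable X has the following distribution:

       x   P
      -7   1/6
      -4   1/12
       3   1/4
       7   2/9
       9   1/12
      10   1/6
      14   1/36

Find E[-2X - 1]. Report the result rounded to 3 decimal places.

E[-2x-1] = (1/6)·13 + (1/12)·7 + (1/4)·(-7) + (2/9)·(-15) + (1/12)·(-19) + (1/6)·(-21) + (1/36)·(-29)
     = -74/9 ≈ -8.222

-8.222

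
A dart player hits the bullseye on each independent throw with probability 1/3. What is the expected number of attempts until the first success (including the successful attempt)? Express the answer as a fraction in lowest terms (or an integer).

For a geometric distribution, E[trials] = 1/p = 1/(1/3) = 3.

3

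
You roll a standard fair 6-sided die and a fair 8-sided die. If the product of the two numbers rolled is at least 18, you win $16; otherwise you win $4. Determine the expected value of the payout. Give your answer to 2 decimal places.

E[payout] = (5/8)·4 + (3/8)·16 = 17/2
≈ $8.50

$8.50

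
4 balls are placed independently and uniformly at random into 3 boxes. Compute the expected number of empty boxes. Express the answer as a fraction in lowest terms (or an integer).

Let Xⱼ=1 if box j is empty. P(Xⱼ=1) = ((3-1)/3)^4 = 16/81.
By linearity, E[#empty] = 3·16/81 = 16/27.

16/27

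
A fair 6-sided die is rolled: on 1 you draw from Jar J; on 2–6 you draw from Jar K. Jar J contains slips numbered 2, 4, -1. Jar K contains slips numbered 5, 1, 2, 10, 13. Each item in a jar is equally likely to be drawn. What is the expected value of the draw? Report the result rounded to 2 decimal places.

5.44

E[X | Jar J] = (2 + 4 − 1)/3 = 5/3
E[X | Jar K] = (5 + 1 + 2 + 10 + 13)/5 = 31/5
E[X] = (1/6)·5/3 + (5/6)·31/5 = 49/9 ≈ 5.44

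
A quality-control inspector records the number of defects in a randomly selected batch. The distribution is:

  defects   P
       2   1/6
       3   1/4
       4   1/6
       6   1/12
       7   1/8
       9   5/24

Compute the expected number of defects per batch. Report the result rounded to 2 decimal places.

5.00

E[X] = (1/6)·2 + (1/4)·3 + (1/6)·4 + (1/12)·6 + (1/8)·7 + (5/24)·9
     = 5 ≈ 5.00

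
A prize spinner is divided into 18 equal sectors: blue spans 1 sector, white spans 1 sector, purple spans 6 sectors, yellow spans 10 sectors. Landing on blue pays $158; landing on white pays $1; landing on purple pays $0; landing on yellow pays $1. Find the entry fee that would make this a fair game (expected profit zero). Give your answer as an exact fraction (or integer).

E[payout] = (1/18)·158 + (1/18)·1 + (6/18)·0 + (10/18)·1 = 169/18
Fair fee = E[payout] = 169/18

169/18 dollars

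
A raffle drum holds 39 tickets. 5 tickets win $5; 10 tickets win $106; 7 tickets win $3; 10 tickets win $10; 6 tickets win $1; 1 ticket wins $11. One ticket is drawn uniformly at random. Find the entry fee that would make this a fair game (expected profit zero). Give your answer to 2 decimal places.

E[payout] = (5/39)·5 + (10/39)·106 + (7/39)·3 + (10/39)·10 + (6/39)·1 + (1/39)·11 = 1223/39
Fair fee = E[payout] = 1223/39 ≈ $31.36

$31.36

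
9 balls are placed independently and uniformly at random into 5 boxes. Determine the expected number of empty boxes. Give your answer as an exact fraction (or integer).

262144/390625

Let Xⱼ=1 if box j is empty. P(Xⱼ=1) = ((5-1)/5)^9 = 262144/1953125.
By linearity, E[#empty] = 5·262144/1953125 = 262144/390625.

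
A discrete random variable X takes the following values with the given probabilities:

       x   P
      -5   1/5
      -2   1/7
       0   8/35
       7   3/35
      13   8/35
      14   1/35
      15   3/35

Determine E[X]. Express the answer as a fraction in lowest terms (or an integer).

E[X] = (1/5)·(-5) + (1/7)·(-2) + (8/35)·0 + (3/35)·7 + (8/35)·13 + (1/35)·14 + (3/35)·15
     = 139/35

139/35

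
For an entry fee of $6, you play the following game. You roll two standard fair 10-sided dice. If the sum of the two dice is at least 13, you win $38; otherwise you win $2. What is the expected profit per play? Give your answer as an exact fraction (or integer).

E[payout] = (16/25)·2 + (9/25)·38 = 374/25
Expected profit = 374/25 − 6 = 224/25

224/25 dollars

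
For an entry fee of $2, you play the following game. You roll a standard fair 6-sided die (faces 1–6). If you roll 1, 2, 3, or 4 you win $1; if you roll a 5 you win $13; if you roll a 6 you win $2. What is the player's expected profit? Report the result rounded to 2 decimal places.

E[payout] = (2/3)·1 + (1/6)·2 + (1/6)·13 = 19/6
Expected profit = 19/6 − 2 = 7/6 ≈ $1.17

$1.17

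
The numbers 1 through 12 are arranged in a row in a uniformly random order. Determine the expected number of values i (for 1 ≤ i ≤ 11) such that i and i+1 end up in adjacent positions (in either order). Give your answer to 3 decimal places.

For each i ∈ {1,…,11}, let Xᵢ = 1 if i and i+1 are adjacent. P(Xᵢ=1) = 2·(12−1)!/12! = 2/12.
By linearity, E[ΣXᵢ] = (11)·(2/12) = 11/6.
≈ 1.833

1.833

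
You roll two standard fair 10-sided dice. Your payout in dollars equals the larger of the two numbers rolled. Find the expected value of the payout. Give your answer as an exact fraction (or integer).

143/20 dollars

Distribution of the larger of the two numbers rolled: 1 w.p. 1/100, 2 w.p. 3/100, 3 w.p. 1/20, 4 w.p. 7/100, 5 w.p. 9/100, 6 w.p. 11/100, …
E[payout] = (1/100)·1 + (3/100)·2 + (1/20)·3 + (7/100)·4 + (9/100)·5 + (11/100)·6 + (13/100)·7 + (3/20)·8 + (17/100)·9 + (19/100)·10 = 143/20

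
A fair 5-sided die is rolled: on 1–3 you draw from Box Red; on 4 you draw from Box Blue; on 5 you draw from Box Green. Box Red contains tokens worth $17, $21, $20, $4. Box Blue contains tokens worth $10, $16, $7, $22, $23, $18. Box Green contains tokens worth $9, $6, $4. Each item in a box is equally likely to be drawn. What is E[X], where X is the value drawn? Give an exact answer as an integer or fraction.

413/30 dollars

E[X | Box Red] = (17 + 21 + 20 + 4)/4 = 31/2
E[X | Box Blue] = (10 + 16 + 7 + 22 + 23 + 18)/6 = 16
E[X | Box Green] = (9 + 6 + 4)/3 = 19/3
E[X] = (3/5)·31/2 + (1/5)·16 + (1/5)·19/3 = 413/30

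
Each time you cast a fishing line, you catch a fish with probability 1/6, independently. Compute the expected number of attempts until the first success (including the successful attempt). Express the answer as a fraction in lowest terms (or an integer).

For a geometric distribution, E[trials] = 1/p = 1/(1/6) = 6.

6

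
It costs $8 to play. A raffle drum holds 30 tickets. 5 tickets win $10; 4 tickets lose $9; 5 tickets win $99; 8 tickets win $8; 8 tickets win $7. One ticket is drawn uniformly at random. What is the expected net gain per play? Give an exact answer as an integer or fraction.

389/30 dollars

E[payout] = (5/30)·10 + (4/30)·(-9) + (5/30)·99 + (8/30)·8 + (8/30)·7 = 629/30
Expected profit = 629/30 − 8 = 389/30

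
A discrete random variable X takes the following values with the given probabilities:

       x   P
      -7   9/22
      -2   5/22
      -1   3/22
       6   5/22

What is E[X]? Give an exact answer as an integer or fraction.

E[X] = (9/22)·(-7) + (5/22)·(-2) + (3/22)·(-1) + (5/22)·6
     = -23/11

-23/11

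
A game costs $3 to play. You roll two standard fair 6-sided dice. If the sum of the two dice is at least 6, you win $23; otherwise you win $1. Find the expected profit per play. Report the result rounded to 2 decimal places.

E[payout] = (5/18)·1 + (13/18)·23 = 152/9
Expected profit = 152/9 − 3 = 125/9 ≈ $13.89

$13.89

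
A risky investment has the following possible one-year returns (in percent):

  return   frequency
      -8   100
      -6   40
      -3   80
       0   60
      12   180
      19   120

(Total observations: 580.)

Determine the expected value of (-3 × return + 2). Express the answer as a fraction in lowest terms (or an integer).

Total = 580, so P(return=-8) = 100/580, etc.
E[-3x+2] = (5/29)·26 + (2/29)·20 + (4/29)·11 + (3/29)·2 + (9/29)·(-34) + (6/29)·(-55)
     = -416/29

-416/29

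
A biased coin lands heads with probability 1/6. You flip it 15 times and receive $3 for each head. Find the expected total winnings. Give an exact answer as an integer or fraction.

E[#heads] = 15·1/6 = 5/2 (linearity over flips).
E[winnings] = 3·5/2 = 15/2.

15/2 dollars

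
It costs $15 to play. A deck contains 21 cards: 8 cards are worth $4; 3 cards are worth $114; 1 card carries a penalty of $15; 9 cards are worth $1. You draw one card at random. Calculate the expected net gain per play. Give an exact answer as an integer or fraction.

53/21 dollars

E[payout] = (8/21)·4 + (3/21)·114 + (1/21)·(-15) + (9/21)·1 = 368/21
Expected profit = 368/21 − 15 = 53/21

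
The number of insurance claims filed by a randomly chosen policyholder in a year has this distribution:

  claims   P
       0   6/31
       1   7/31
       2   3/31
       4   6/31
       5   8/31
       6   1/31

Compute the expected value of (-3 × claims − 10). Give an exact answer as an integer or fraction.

-559/31

E[-3x-10] = (6/31)·(-10) + (7/31)·(-13) + (3/31)·(-16) + (6/31)·(-22) + (8/31)·(-25) + (1/31)·(-28)
     = -559/31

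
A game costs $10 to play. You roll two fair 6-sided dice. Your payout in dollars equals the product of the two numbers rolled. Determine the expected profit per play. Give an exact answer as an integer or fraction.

Distribution of the product of the two numbers rolled: 1 w.p. 1/36, 2 w.p. 1/18, 3 w.p. 1/18, 4 w.p. 1/12, 5 w.p. 1/18, 6 w.p. 1/9, …
E[payout] = (1/36)·1 + (1/18)·2 + (1/18)·3 + (1/12)·4 + (1/18)·5 + (1/9)·6 + (1/18)·8 + (1/36)·9 + (1/18)·10 + (1/9)·12 + (1/18)·15 + (1/36)·16 + (1/18)·18 + (1/18)·20 + (1/18)·24 + (1/36)·25 + (1/18)·30 + (1/36)·36 = 49/4
Expected profit = 49/4 − 10 = 9/4

9/4 dollars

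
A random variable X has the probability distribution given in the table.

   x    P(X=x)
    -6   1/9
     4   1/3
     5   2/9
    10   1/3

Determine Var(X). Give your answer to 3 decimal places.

22.099

E[X] = (1/9)·(-6) + (1/3)·4 + (2/9)·5 + (1/3)·10 = 46/9
E[X²] = (1/9)·36 + (1/3)·16 + (2/9)·25 + (1/3)·100 = 434/9
Var(X) = 434/9 − (46/9)² = 1790/81 ≈ 22.099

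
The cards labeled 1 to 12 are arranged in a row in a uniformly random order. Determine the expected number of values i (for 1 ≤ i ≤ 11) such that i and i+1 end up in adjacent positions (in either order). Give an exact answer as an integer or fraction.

For each i ∈ {1,…,11}, let Xᵢ = 1 if i and i+1 are adjacent. P(Xᵢ=1) = 2·(12−1)!/12! = 2/12.
By linearity, E[ΣXᵢ] = (11)·(2/12) = 11/6.

11/6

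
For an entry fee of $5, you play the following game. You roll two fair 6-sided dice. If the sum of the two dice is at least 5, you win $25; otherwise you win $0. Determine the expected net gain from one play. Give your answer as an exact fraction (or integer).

E[payout] = (1/6)·0 + (5/6)·25 = 125/6
Expected profit = 125/6 − 5 = 95/6

95/6 dollars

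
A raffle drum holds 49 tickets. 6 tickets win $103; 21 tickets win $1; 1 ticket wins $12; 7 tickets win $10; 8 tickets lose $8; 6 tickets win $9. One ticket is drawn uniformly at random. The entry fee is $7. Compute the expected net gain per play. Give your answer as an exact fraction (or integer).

368/49 dollars

E[payout] = (6/49)·103 + (21/49)·1 + (1/49)·12 + (7/49)·10 + (8/49)·(-8) + (6/49)·9 = 711/49
Expected profit = 711/49 − 7 = 368/49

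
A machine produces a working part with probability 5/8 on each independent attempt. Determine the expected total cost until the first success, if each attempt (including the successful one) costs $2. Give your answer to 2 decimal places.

E[#attempts] = 1/p = 8/5; E[cost] = 2·8/5 = 16/5.
≈ 3.20

$3.20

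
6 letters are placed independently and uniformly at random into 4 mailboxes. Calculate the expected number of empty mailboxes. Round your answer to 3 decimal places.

Let Xⱼ=1 if mailbox j is empty. P(Xⱼ=1) = ((4-1)/4)^6 = 729/4096.
By linearity, E[#empty] = 4·729/4096 = 729/1024.
≈ 0.712

0.712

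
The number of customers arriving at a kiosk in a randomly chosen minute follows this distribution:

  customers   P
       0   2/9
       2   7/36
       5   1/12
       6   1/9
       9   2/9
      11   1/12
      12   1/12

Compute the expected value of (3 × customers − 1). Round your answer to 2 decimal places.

15.17

E[3x-1] = (2/9)·(-1) + (7/36)·5 + (1/12)·14 + (1/9)·17 + (2/9)·26 + (1/12)·32 + (1/12)·35
     = 91/6 ≈ 15.17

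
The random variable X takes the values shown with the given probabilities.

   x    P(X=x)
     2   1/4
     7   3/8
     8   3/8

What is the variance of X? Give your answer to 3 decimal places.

E[X] = (1/4)·2 + (3/8)·7 + (3/8)·8 = 49/8
E[X²] = (1/4)·4 + (3/8)·49 + (3/8)·64 = 347/8
Var(X) = 347/8 − (49/8)² = 375/64 ≈ 5.859

5.859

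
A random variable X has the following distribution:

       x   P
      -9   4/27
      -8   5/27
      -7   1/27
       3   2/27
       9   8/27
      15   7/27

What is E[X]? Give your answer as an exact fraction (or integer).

E[X] = (4/27)·(-9) + (5/27)·(-8) + (1/27)·(-7) + (2/27)·3 + (8/27)·9 + (7/27)·15
     = 100/27

100/27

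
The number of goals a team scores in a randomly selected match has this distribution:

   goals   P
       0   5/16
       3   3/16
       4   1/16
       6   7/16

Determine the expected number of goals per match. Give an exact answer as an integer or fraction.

55/16

E[X] = (5/16)·0 + (3/16)·3 + (1/16)·4 + (7/16)·6
     = 55/16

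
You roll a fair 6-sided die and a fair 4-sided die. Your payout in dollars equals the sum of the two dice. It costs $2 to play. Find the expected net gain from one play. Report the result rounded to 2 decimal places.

$4.00

Distribution of the sum of the two dice: 2 w.p. 1/24, 3 w.p. 1/12, 4 w.p. 1/8, 5 w.p. 1/6, 6 w.p. 1/6, 7 w.p. 1/6, …
E[payout] = (1/24)·2 + (1/12)·3 + (1/8)·4 + (1/6)·5 + (1/6)·6 + (1/6)·7 + (1/8)·8 + (1/12)·9 + (1/24)·10 = 6
Expected profit = 6 − 2 = 4 ≈ $4.00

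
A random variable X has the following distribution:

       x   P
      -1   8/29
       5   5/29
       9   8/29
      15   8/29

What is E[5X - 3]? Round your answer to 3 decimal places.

E[5x-3] = (8/29)·(-8) + (5/29)·22 + (8/29)·42 + (8/29)·72
     = 958/29 ≈ 33.034

33.034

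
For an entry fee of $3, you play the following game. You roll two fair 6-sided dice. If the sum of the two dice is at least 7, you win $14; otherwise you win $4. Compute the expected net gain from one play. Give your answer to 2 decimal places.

$6.83

E[payout] = (5/12)·4 + (7/12)·14 = 59/6
Expected profit = 59/6 − 3 = 41/6 ≈ $6.83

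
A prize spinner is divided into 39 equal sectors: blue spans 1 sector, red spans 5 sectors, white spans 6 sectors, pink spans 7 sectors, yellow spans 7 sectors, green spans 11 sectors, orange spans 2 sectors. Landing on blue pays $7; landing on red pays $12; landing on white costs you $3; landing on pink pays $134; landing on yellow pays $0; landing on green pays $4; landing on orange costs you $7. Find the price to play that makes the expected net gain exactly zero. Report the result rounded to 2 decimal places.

$26.08

E[payout] = (1/39)·7 + (5/39)·12 + (6/39)·(-3) + (7/39)·134 + (7/39)·0 + (11/39)·4 + (2/39)·(-7) = 339/13
Fair fee = E[payout] = 339/13 ≈ $26.08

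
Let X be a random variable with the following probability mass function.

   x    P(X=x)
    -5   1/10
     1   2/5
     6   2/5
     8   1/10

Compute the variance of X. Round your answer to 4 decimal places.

E[X] = (1/10)·(-5) + (2/5)·1 + (2/5)·6 + (1/10)·8 = 31/10
E[X²] = (1/10)·25 + (2/5)·1 + (2/5)·36 + (1/10)·64 = 237/10
Var(X) = 237/10 − (31/10)² = 1409/100 ≈ 14.0900

14.0900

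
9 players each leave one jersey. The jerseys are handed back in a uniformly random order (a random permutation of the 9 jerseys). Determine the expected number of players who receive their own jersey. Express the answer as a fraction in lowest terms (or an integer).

Let Xᵢ = 1 if person i gets their own jersey. For each i, P(Xᵢ=1) = 1/9.
By linearity of expectation, E[X₁+…+X_9] = 9·(1/9) = 1.

1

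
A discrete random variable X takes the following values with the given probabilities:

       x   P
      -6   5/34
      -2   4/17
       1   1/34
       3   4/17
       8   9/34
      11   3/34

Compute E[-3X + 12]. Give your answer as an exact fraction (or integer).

78/17

E[-3x+12] = (5/34)·30 + (4/17)·18 + (1/34)·9 + (4/17)·3 + (9/34)·(-12) + (3/34)·(-21)
     = 78/17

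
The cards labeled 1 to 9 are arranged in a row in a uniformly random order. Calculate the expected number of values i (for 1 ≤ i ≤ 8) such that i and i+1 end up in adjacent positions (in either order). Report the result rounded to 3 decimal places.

For each i ∈ {1,…,8}, let Xᵢ = 1 if i and i+1 are adjacent. P(Xᵢ=1) = 2·(9−1)!/9! = 2/9.
By linearity, E[ΣXᵢ] = (8)·(2/9) = 16/9.
≈ 1.778

1.778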